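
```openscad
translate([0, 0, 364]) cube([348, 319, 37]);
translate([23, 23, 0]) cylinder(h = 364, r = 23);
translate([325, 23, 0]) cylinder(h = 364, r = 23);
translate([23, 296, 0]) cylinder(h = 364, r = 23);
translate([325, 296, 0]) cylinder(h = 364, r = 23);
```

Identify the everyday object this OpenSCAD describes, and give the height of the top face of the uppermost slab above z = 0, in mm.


A stool. The seat height is 401 mm.

A 348×319×37 slab at z = 364 on four corner cylinders — a stool. The seat top is 364 + 37 = 401 mm.


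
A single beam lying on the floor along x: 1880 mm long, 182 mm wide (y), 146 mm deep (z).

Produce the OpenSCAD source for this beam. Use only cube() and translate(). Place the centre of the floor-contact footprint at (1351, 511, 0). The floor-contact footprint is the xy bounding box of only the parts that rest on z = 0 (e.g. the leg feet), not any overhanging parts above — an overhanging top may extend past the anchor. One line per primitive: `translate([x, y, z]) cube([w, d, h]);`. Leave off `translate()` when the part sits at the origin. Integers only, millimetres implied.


translate([411, 420, 0]) cube([1880, 182, 146]);


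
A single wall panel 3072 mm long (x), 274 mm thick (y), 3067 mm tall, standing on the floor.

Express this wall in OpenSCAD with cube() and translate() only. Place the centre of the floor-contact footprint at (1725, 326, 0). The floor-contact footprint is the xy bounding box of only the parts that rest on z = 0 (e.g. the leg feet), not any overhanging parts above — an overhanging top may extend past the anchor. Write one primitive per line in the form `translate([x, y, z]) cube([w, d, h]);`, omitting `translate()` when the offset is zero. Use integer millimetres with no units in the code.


translate([189, 189, 0]) cube([3072, 274, 3067]);


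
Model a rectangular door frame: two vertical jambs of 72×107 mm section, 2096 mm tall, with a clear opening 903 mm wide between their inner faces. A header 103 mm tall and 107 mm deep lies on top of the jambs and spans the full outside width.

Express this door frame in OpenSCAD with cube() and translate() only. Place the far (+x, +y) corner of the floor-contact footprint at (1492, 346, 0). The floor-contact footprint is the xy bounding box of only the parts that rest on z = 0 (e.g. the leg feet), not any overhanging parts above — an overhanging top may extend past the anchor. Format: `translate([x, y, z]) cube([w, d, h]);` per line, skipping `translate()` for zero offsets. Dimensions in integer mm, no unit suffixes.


translate([445, 239, 0]) cube([72, 107, 2096]);
translate([1420, 239, 0]) cube([72, 107, 2096]);
translate([445, 239, 2096]) cube([1047, 107, 103]);


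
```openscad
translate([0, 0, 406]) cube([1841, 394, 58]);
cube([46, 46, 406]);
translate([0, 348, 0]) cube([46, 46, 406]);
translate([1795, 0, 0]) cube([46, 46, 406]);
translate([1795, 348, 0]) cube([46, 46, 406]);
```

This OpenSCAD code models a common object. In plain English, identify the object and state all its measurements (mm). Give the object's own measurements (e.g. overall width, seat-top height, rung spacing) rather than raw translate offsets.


A long wooden bench with a 1841 mm (x) × 394 mm (y) seat, 58 mm thick, its top surface 464 mm above the floor. Four 46 mm square legs at the seat corners, flush with the edges, run from z = 0 to the seat underside.


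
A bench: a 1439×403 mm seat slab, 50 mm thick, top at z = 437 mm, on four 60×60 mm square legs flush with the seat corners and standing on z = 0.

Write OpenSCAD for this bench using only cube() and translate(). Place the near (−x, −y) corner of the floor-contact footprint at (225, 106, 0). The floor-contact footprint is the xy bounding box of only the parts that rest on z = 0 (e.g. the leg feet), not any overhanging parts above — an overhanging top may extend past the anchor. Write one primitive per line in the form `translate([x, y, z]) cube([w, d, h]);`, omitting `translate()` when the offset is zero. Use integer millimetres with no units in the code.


translate([225, 106, 387]) cube([1439, 403, 50]);
translate([225, 106, 0]) cube([60, 60, 387]);
translate([225, 449, 0]) cube([60, 60, 387]);
translate([1604, 106, 0]) cube([60, 60, 387]);
translate([1604, 449, 0]) cube([60, 60, 387]);


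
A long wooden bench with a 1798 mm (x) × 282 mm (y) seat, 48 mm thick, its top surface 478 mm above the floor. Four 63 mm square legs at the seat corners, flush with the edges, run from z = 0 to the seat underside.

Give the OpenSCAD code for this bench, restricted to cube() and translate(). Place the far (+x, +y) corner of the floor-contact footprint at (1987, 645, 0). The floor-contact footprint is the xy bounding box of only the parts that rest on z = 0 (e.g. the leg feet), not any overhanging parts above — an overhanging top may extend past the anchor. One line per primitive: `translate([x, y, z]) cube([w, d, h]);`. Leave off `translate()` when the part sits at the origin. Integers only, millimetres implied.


translate([189, 363, 430]) cube([1798, 282, 48]);
translate([189, 363, 0]) cube([63, 63, 430]);
translate([189, 582, 0]) cube([63, 63, 430]);
translate([1924, 363, 0]) cube([63, 63, 430]);
translate([1924, 582, 0]) cube([63, 63, 430]);


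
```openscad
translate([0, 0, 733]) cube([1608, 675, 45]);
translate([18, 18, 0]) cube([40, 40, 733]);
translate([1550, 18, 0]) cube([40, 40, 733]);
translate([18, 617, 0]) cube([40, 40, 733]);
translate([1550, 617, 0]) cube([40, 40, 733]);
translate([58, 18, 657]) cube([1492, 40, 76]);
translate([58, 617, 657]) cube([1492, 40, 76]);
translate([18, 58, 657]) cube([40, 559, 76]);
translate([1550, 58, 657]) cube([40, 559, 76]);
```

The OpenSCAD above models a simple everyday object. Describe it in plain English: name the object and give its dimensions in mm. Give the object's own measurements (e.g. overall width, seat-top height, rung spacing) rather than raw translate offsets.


A table: top 1608 mm (x) × 675 mm (y), 45 mm thick, upper face at z = 778 mm, on four 40×40 mm square legs, each inset 18 mm from the nearest pair of top edges from z = 0 to the bottom of the top. Four apron rails, 40 mm thick and 76 mm tall, run between adjacent legs with their top edges flush with the underside of the top and their outer faces flush with the legs' outer faces.


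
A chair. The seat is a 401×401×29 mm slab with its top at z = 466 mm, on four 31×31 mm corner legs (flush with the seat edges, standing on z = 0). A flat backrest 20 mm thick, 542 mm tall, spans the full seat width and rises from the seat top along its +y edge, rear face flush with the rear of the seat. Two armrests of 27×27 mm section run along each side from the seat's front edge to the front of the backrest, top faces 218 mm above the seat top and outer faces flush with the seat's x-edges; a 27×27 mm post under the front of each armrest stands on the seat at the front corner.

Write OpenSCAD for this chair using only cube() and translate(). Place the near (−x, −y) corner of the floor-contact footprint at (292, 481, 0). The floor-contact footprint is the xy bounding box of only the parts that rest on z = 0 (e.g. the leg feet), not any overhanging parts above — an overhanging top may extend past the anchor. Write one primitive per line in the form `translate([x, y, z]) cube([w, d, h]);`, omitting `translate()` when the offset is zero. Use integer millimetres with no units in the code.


translate([292, 481, 437]) cube([401, 401, 29]);
translate([292, 481, 0]) cube([31, 31, 437]);
translate([662, 481, 0]) cube([31, 31, 437]);
translate([292, 851, 0]) cube([31, 31, 437]);
translate([662, 851, 0]) cube([31, 31, 437]);
translate([292, 862, 466]) cube([401, 20, 542]);
translate([292, 481, 657]) cube([27, 381, 27]);
translate([666, 481, 657]) cube([27, 381, 27]);
translate([292, 481, 466]) cube([27, 27, 191]);
translate([666, 481, 466]) cube([27, 27, 191]);


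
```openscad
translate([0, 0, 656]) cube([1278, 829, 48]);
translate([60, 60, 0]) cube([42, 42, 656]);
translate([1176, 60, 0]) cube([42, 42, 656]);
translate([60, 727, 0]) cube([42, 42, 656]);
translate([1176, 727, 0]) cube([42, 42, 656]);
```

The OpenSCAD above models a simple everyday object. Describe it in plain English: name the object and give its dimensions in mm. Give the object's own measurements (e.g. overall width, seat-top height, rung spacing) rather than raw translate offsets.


A rectangular dining table. The top is 1278×829×48 mm with its upper surface at z = 704 mm. It stands on four 42×42 mm square legs, each inset 60 mm from the nearest pair of top edges, running from the floor to the underside of the top.


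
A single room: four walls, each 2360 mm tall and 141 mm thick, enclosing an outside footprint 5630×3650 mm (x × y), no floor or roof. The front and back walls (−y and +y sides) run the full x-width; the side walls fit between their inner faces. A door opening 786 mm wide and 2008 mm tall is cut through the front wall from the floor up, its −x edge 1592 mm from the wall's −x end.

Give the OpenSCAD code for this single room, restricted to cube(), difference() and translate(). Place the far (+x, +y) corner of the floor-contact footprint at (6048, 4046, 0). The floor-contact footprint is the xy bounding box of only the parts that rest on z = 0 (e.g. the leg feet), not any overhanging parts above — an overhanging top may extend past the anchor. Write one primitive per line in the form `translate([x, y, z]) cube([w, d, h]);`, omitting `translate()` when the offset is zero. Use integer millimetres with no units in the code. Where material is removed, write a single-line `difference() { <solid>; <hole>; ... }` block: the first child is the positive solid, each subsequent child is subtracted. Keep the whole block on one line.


difference() { translate([418, 396, 0]) cube([5630, 141, 2360]); translate([2010, 396, 0]) cube([786, 141, 2008]); }
translate([418, 3905, 0]) cube([5630, 141, 2360]);
translate([418, 537, 0]) cube([141, 3368, 2360]);
translate([5907, 537, 0]) cube([141, 3368, 2360]);


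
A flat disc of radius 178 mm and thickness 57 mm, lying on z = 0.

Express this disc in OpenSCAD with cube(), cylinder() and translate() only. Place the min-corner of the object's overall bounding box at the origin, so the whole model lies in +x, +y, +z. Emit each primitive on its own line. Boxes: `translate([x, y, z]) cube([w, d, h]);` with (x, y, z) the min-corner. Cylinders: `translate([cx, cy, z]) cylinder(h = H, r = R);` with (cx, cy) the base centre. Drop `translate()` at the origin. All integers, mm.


translate([178, 178, 0]) cylinder(h = 57, r = 178);


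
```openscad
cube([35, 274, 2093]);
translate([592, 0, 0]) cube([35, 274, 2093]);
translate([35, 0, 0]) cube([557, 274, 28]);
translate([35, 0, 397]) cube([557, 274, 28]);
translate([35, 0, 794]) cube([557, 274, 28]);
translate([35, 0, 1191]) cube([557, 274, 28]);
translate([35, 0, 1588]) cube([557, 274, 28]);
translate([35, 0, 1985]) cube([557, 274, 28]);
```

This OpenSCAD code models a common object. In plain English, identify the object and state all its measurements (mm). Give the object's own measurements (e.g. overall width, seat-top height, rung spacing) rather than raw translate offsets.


An open bookshelf. Two side panels, each 35 mm thick, 274 mm deep and 2093 mm tall, stand 627 mm apart (outside-to-outside). Between them sit 6 shelves, each 28 mm thick and 274 mm deep, spanning the full gap between the sides. The bottom shelf rests on the floor (its underside at z = 0) and the clear gap between one shelf's top and the next shelf's underside is 369 mm.


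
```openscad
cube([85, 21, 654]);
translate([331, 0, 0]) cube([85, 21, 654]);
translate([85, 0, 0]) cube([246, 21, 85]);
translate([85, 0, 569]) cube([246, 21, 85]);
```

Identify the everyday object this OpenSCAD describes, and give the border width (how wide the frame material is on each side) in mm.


A picture frame. The border width is 85 mm.

Four thin pieces enclosing a rectangular opening — a picture frame. The two full-height stiles are 654 mm tall; the top rail sits at z = 569 and is 85 mm tall, so the border above the opening is 654 − 569 = 85 mm, matching the stile x-width.


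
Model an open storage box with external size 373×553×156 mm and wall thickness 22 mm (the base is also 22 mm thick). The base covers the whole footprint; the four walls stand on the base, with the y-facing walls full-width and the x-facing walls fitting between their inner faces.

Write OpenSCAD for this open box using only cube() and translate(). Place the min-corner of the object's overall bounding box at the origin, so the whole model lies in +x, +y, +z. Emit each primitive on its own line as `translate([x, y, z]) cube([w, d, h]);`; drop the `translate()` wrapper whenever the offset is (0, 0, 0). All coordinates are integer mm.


cube([373, 553, 22]);
translate([0, 0, 22]) cube([373, 22, 134]);
translate([0, 531, 22]) cube([373, 22, 134]);
translate([0, 22, 22]) cube([22, 509, 134]);
translate([351, 22, 22]) cube([22, 509, 134]);


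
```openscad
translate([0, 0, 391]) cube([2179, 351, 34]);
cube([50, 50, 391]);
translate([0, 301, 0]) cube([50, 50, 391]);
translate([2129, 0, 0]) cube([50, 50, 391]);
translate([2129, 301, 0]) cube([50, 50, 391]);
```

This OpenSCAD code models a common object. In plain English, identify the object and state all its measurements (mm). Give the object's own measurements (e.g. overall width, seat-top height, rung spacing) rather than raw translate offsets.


A bench: a 2179×351 mm seat slab, 34 mm thick, top at z = 425 mm, on four 50×50 mm square legs flush with the seat corners and standing on z = 0.


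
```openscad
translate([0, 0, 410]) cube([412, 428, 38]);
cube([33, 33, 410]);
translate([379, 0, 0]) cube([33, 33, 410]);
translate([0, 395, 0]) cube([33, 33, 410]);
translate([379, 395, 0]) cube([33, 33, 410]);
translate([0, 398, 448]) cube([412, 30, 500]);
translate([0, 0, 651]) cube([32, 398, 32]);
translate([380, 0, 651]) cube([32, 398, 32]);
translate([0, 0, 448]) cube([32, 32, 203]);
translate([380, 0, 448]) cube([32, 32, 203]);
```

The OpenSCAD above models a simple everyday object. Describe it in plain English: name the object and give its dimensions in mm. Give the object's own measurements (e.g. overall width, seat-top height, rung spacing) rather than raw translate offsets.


A chair. The seat is a 412×428×38 mm slab with its top at z = 448 mm, on four 33×33 mm corner legs (flush with the seat edges, standing on z = 0). A flat backrest 30 mm thick, 500 mm tall, spans the full seat width and rises from the seat top along its +y edge, rear face flush with the rear of the seat. Two armrests of 32×32 mm section run along each side from the seat's front edge to the front of the backrest, top faces 235 mm above the seat top and outer faces flush with the seat's x-edges; a 32×32 mm post under the front of each armrest stands on the seat at the front corner.


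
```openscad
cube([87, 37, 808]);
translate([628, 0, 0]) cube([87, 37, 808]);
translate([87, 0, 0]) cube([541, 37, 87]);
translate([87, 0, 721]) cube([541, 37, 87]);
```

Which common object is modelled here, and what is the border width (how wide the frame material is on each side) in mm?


A picture frame. The border width is 87 mm.

Four thin pieces enclosing a rectangular opening — a picture frame. The two full-height stiles are 808 mm tall; the top rail sits at z = 721 and is 87 mm tall, so the border above the opening is 808 − 721 = 87 mm, matching the stile x-width.


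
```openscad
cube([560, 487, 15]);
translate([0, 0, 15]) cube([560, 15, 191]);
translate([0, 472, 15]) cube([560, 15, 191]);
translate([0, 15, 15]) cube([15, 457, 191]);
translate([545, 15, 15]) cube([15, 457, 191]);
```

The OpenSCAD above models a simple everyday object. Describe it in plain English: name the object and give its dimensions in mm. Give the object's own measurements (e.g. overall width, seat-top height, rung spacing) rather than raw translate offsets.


An open-topped rectangular box: outside dimensions 560×487×206 mm, with a uniform wall and base thickness of 15 mm. The base is a full 560×487 slab on the floor; four walls sit on top of the base. The front and back walls (the −y and +y sides) span the full width; the two side walls fit between them.


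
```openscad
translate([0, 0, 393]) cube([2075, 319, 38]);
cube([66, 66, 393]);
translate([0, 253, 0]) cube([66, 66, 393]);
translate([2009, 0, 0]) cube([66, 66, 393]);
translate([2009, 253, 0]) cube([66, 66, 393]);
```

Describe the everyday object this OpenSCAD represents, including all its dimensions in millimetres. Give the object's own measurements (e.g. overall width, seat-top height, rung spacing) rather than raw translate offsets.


A bench: a 2075×319 mm seat slab, 38 mm thick, top at z = 431 mm, on four 66×66 mm square legs flush with the seat corners and standing on z = 0.


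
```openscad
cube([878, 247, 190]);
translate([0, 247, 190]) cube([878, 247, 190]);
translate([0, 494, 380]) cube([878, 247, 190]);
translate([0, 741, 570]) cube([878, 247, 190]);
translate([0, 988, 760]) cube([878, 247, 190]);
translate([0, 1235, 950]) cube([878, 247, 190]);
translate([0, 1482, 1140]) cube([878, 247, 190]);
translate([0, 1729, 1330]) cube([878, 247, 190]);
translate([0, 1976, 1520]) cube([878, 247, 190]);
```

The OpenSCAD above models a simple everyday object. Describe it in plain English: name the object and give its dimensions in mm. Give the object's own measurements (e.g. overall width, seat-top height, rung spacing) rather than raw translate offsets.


A straight staircase of 9 solid steps. Each step is 878 mm wide (x), 247 mm deep (y, the going) and 190 mm tall (the rise). The first step rests on the floor; each subsequent step sits one going further in +y and one rise higher in +z, directly behind and above the previous step with no overlap.


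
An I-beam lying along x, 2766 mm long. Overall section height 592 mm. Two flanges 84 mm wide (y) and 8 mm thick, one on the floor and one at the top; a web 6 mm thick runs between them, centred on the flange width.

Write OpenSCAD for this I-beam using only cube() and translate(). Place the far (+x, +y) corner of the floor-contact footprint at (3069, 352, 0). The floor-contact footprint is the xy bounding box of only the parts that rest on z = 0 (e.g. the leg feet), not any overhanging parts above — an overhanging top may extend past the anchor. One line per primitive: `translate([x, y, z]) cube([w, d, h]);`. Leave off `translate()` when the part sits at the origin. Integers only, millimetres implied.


translate([303, 268, 0]) cube([2766, 84, 8]);
translate([303, 307, 8]) cube([2766, 6, 576]);
translate([303, 268, 584]) cube([2766, 84, 8]);


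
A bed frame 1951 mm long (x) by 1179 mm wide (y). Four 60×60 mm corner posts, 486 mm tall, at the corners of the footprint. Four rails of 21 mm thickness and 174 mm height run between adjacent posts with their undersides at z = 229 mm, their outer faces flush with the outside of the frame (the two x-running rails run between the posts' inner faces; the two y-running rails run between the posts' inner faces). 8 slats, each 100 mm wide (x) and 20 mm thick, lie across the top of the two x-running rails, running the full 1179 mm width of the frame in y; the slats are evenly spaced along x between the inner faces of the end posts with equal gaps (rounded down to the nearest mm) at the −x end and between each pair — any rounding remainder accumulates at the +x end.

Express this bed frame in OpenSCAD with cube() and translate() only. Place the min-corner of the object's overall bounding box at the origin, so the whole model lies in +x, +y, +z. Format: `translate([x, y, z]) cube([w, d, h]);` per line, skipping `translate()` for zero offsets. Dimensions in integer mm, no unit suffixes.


cube([60, 60, 486]);
translate([0, 1119, 0]) cube([60, 60, 486]);
translate([1891, 0, 0]) cube([60, 60, 486]);
translate([1891, 1119, 0]) cube([60, 60, 486]);
translate([60, 0, 229]) cube([1831, 21, 174]);
translate([60, 1158, 229]) cube([1831, 21, 174]);
translate([0, 60, 229]) cube([21, 1059, 174]);
translate([1930, 60, 229]) cube([21, 1059, 174]);
translate([174, 0, 403]) cube([100, 1179, 20]);
translate([388, 0, 403]) cube([100, 1179, 20]);
translate([602, 0, 403]) cube([100, 1179, 20]);
translate([816, 0, 403]) cube([100, 1179, 20]);
translate([1030, 0, 403]) cube([100, 1179, 20]);
translate([1244, 0, 403]) cube([100, 1179, 20]);
translate([1458, 0, 403]) cube([100, 1179, 20]);
translate([1672, 0, 403]) cube([100, 1179, 20]);


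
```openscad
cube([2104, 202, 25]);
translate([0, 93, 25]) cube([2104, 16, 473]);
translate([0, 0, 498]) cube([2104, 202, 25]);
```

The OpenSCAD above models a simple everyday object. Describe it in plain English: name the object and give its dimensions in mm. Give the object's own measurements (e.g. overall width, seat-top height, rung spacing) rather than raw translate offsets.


An I-beam lying along x, 2104 mm long. Overall section height 523 mm. Two flanges 202 mm wide (y) and 25 mm thick, one on the floor and one at the top; a web 16 mm thick runs between them, centred on the flange width.


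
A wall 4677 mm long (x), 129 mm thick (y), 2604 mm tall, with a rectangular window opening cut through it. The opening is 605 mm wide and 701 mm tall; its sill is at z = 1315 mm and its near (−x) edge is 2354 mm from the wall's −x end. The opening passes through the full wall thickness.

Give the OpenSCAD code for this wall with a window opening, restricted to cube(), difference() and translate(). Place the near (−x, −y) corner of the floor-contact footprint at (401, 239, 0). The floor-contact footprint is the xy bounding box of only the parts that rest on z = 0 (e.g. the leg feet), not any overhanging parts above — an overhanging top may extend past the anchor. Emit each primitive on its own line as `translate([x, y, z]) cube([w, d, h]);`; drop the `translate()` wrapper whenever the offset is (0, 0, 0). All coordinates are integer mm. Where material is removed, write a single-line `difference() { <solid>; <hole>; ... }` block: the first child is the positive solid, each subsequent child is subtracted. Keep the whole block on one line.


difference() { translate([401, 239, 0]) cube([4677, 129, 2604]); translate([2755, 239, 1315]) cube([605, 129, 701]); }


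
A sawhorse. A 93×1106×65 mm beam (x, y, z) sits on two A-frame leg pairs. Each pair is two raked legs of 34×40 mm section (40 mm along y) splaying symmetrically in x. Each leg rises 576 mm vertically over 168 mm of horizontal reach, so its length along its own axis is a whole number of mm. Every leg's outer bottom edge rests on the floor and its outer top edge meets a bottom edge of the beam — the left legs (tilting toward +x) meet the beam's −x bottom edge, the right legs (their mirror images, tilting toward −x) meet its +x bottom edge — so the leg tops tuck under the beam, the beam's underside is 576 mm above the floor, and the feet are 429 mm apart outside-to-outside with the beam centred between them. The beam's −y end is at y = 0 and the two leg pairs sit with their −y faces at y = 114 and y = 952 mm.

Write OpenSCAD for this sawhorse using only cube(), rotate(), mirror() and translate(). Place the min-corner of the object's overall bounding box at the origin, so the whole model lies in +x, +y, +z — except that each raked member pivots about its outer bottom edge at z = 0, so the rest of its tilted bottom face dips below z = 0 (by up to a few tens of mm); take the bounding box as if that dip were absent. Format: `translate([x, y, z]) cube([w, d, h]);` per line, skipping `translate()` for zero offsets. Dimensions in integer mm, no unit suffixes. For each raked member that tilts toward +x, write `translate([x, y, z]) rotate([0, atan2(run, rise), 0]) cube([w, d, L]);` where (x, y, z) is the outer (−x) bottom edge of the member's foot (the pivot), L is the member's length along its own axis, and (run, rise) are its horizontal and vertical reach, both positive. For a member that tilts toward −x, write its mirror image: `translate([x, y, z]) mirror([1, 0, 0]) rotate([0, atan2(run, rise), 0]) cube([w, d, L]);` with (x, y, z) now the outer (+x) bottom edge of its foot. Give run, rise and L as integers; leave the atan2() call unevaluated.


// leg length = √(168² + 576²) = 600
// right-leg outer foot x = 2·168 + 93 = 429
// beam min-corner = (168, 0, 576)
translate([168, 0, 576]) cube([93, 1106, 65]);
translate([0, 114, 0]) rotate([0, atan2(168, 576), 0]) cube([34, 40, 600]);
translate([429, 114, 0]) mirror([1, 0, 0]) rotate([0, atan2(168, 576), 0]) cube([34, 40, 600]);
translate([0, 952, 0]) rotate([0, atan2(168, 576), 0]) cube([34, 40, 600]);
translate([429, 952, 0]) mirror([1, 0, 0]) rotate([0, atan2(168, 576), 0]) cube([34, 40, 600]);


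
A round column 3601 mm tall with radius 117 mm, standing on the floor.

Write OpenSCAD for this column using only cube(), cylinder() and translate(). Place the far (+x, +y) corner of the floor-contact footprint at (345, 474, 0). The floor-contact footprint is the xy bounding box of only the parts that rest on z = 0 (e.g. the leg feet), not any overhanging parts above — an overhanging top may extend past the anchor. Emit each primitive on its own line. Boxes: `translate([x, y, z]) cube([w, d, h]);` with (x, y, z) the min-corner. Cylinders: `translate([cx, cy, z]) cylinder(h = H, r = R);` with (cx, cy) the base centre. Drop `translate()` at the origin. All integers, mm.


translate([228, 357, 0]) cylinder(h = 3601, r = 117);


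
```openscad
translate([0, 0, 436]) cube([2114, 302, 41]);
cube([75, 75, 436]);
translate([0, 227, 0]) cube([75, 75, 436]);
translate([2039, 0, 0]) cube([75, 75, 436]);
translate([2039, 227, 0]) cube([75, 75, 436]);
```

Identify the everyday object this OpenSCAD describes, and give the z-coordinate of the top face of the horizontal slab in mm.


A bench. The seat-top height is 477 mm.

A long slab on four corner posts — a bench. The slab sits at z = 436 with thickness 41, so the top is 436 + 41 = 477 mm.


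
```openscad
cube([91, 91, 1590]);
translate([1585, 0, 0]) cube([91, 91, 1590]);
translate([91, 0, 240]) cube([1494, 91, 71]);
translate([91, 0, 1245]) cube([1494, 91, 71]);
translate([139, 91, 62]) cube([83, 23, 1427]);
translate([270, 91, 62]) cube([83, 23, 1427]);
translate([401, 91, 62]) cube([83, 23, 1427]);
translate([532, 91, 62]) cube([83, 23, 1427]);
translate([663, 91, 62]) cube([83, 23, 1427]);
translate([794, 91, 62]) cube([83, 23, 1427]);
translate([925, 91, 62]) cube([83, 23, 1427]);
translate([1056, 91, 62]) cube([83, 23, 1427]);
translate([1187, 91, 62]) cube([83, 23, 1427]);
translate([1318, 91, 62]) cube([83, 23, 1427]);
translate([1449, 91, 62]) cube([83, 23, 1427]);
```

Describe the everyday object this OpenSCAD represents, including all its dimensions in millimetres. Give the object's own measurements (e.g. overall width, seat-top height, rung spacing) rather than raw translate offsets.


A fence section. Two 91×91 mm posts, 1590 mm tall, stand on the floor with a clear span of 1494 mm between their inner faces. Two horizontal rails of 91×71 mm section span the gap between the posts with their undersides at z = 240 mm and z = 1245 mm, flush with the posts' −y face. 11 pickets, each 83 mm wide, 23 mm thick and 1427 mm tall, are fixed to the +y face of the rails with their bottoms at z = 62 mm, spaced across the span with a 48 mm gap after the −x post and between neighbouring pickets, with 53 mm left before the +x post.


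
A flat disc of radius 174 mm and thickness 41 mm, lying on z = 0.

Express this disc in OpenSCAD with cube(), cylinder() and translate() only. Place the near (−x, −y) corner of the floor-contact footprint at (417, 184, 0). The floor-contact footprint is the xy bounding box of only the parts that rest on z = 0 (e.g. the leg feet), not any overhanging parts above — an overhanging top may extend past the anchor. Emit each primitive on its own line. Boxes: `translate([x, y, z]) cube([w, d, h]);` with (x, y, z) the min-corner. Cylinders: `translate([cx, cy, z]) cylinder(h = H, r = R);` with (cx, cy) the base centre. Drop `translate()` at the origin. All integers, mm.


translate([591, 358, 0]) cylinder(h = 41, r = 174);


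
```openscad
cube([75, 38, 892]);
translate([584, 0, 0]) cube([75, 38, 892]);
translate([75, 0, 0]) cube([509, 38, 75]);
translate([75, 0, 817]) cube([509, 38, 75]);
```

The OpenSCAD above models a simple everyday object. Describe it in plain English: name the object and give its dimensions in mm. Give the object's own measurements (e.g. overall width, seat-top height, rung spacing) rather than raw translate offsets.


A rectangular picture frame lying in the x–z plane (depth along y). The opening is 509 mm wide (x) by 742 mm tall (z), surrounded by a border 75 mm wide on all four sides. The frame is 38 mm deep and is made of two full-height vertical stiles with two horizontal rails fitted between them.


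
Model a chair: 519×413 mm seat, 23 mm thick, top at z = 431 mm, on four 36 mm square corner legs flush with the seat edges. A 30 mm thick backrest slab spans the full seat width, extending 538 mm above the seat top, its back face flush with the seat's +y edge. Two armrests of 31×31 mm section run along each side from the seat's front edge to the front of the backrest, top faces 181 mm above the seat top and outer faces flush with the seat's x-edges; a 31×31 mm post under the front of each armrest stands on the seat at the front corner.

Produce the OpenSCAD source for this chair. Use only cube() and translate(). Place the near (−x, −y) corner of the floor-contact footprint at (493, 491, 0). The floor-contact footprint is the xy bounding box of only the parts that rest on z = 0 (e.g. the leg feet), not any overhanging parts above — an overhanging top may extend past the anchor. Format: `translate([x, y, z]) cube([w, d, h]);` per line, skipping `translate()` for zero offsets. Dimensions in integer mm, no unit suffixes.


translate([493, 491, 408]) cube([519, 413, 23]);
translate([493, 491, 0]) cube([36, 36, 408]);
translate([976, 491, 0]) cube([36, 36, 408]);
translate([493, 868, 0]) cube([36, 36, 408]);
translate([976, 868, 0]) cube([36, 36, 408]);
translate([493, 874, 431]) cube([519, 30, 538]);
translate([493, 491, 581]) cube([31, 383, 31]);
translate([981, 491, 581]) cube([31, 383, 31]);
translate([493, 491, 431]) cube([31, 31, 150]);
translate([981, 491, 431]) cube([31, 31, 150]);


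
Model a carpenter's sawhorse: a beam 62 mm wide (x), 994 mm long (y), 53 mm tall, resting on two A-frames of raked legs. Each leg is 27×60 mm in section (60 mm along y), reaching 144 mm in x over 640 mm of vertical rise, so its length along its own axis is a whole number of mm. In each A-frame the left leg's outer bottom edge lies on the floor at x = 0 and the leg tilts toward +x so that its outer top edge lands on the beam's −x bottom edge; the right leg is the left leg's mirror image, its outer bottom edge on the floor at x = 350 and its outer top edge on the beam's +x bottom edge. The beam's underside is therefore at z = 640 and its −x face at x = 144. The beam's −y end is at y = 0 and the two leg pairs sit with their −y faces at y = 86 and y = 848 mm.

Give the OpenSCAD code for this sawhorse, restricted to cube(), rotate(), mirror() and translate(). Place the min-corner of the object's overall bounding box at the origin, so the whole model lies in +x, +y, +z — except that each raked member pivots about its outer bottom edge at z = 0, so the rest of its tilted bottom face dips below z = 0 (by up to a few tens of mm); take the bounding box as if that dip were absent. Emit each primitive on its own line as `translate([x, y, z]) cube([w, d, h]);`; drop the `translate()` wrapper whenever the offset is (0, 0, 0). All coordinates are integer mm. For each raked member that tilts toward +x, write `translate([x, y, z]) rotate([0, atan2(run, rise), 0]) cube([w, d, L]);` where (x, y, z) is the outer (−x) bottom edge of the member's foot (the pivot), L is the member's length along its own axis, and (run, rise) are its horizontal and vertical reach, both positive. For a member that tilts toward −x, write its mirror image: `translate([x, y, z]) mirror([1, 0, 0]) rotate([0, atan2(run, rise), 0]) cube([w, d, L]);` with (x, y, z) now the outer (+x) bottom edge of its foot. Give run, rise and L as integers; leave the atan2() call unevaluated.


// leg length = √(144² + 640²) = 656
// right-leg outer foot x = 2·144 + 62 = 350
// beam min-corner = (144, 0, 640)
translate([144, 0, 640]) cube([62, 994, 53]);
translate([0, 86, 0]) rotate([0, atan2(144, 640), 0]) cube([27, 60, 656]);
translate([350, 86, 0]) mirror([1, 0, 0]) rotate([0, atan2(144, 640), 0]) cube([27, 60, 656]);
translate([0, 848, 0]) rotate([0, atan2(144, 640), 0]) cube([27, 60, 656]);
translate([350, 848, 0]) mirror([1, 0, 0]) rotate([0, atan2(144, 640), 0]) cube([27, 60, 656]);


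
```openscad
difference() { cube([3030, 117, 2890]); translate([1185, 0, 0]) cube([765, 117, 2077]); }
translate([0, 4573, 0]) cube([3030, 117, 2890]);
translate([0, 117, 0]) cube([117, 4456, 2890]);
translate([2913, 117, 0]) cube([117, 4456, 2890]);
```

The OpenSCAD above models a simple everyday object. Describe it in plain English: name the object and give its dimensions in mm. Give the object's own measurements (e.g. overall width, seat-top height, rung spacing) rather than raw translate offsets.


A single room: four walls, each 2890 mm tall and 117 mm thick, enclosing an outside footprint 3030×4690 mm (x × y), no floor or roof. The front and back walls (−y and +y sides) run the full x-width; the side walls fit between their inner faces. A door opening 765 mm wide and 2077 mm tall is cut through the front wall from the floor up, its −x edge 1185 mm from the wall's −x end.


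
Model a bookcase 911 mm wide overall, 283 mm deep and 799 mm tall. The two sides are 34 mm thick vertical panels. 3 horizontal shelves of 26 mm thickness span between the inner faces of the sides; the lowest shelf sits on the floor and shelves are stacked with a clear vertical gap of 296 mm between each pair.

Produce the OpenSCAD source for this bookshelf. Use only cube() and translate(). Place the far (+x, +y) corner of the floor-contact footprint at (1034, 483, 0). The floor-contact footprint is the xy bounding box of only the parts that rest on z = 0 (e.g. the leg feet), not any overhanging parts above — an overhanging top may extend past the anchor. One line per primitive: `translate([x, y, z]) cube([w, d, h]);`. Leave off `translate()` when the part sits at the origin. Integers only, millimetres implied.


translate([123, 200, 0]) cube([34, 283, 799]);
translate([1000, 200, 0]) cube([34, 283, 799]);
translate([157, 200, 0]) cube([843, 283, 26]);
translate([157, 200, 322]) cube([843, 283, 26]);
translate([157, 200, 644]) cube([843, 283, 26]);


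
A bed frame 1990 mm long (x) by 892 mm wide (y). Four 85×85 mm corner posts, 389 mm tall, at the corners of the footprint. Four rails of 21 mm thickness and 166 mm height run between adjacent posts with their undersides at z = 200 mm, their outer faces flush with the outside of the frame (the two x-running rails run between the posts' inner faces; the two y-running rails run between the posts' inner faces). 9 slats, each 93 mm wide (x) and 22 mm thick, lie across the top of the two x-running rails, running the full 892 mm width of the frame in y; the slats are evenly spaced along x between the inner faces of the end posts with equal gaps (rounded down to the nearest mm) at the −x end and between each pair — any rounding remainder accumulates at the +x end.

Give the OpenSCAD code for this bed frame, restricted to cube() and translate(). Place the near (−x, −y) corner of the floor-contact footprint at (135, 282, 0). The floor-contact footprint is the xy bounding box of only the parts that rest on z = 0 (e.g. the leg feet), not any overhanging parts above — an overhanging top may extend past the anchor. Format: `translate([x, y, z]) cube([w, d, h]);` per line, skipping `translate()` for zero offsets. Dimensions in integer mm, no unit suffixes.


translate([135, 282, 0]) cube([85, 85, 389]);
translate([135, 1089, 0]) cube([85, 85, 389]);
translate([2040, 282, 0]) cube([85, 85, 389]);
translate([2040, 1089, 0]) cube([85, 85, 389]);
translate([220, 282, 200]) cube([1820, 21, 166]);
translate([220, 1153, 200]) cube([1820, 21, 166]);
translate([135, 367, 200]) cube([21, 722, 166]);
translate([2104, 367, 200]) cube([21, 722, 166]);
translate([318, 282, 366]) cube([93, 892, 22]);
translate([509, 282, 366]) cube([93, 892, 22]);
translate([700, 282, 366]) cube([93, 892, 22]);
translate([891, 282, 366]) cube([93, 892, 22]);
translate([1082, 282, 366]) cube([93, 892, 22]);
translate([1273, 282, 366]) cube([93, 892, 22]);
translate([1464, 282, 366]) cube([93, 892, 22]);
translate([1655, 282, 366]) cube([93, 892, 22]);
translate([1846, 282, 366]) cube([93, 892, 22]);


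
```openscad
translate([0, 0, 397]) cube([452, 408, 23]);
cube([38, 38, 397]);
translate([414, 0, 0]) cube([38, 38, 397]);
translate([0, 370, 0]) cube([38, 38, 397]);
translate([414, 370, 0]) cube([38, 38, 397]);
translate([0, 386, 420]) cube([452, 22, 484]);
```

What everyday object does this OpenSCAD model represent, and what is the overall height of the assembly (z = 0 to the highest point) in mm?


A chair. The overall height is 904 mm.

A slab on four corner posts with a tall panel at the back — a chair. The seat slab sits at z = 397 with thickness 23, and the 484 mm backrest starts at the seat top, so the overall height is 397 + 23 + 484 = 904 mm.


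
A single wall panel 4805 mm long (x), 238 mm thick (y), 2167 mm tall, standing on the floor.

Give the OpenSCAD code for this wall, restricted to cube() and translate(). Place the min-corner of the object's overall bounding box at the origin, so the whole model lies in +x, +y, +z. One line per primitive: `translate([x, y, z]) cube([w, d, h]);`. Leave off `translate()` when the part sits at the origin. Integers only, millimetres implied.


cube([4805, 238, 2167]);


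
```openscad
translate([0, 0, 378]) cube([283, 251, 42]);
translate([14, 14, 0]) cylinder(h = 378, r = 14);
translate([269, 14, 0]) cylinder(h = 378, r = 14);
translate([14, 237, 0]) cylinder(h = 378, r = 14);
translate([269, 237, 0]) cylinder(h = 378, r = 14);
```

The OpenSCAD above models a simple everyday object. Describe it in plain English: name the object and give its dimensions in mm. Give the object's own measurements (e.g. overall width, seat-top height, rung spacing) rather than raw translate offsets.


A four-legged stool. The seat is a 283×251×42 mm slab whose top surface is at z = 420 mm; four round legs, each 28 mm in diameter, run from the floor (z = 0) to the underside of the seat, each leg's axis is inset half a diameter from the nearest pair of seat edges (so the leg's bounding box is flush with the corner).


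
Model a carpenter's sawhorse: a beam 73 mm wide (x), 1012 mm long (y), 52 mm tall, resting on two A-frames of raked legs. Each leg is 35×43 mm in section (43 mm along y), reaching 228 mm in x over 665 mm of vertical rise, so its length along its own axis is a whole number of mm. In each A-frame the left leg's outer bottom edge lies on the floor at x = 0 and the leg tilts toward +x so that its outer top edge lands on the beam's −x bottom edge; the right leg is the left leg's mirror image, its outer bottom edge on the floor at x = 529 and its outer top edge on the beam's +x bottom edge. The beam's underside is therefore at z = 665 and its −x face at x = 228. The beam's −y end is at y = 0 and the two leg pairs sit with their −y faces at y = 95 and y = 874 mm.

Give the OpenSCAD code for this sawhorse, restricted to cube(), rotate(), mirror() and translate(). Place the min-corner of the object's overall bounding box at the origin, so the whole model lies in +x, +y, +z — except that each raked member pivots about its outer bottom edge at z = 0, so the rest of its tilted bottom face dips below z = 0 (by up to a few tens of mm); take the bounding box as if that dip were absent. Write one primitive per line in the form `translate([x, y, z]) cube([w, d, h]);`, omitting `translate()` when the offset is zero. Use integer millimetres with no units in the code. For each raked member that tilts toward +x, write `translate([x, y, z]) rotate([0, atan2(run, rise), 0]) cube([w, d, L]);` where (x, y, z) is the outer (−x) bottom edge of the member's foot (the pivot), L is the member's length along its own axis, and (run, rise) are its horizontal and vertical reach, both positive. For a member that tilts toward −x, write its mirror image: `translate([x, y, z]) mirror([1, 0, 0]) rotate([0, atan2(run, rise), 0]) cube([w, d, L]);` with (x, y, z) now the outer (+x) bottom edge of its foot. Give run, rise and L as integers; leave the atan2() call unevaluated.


translate([228, 0, 665]) cube([73, 1012, 52]);
translate([0, 95, 0]) rotate([0, atan2(228, 665), 0]) cube([35, 43, 703]);
translate([529, 95, 0]) mirror([1, 0, 0]) rotate([0, atan2(228, 665), 0]) cube([35, 43, 703]);
translate([0, 874, 0]) rotate([0, atan2(228, 665), 0]) cube([35, 43, 703]);
translate([529, 874, 0]) mirror([1, 0, 0]) rotate([0, atan2(228, 665), 0]) cube([35, 43, 703]);
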